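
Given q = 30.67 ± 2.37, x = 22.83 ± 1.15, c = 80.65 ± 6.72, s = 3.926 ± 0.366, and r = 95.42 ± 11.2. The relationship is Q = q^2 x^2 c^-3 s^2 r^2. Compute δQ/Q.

Since Q is a product/quotient, work with relative uncertainties:
  (2·δq/q)² = (2×0.0773)² = 0.0239;  (2·δx/x)² = (2×0.0504)² = 0.0101;  (-3·δc/c)² = (-3×0.0833)² = 0.0625;  (2·δs/s)² = (2×0.0932)² = 0.0348;  (2·δr/r)² = (2×0.117)² = 0.0551
δQ/Q = √(0.186) = 0.432

0.432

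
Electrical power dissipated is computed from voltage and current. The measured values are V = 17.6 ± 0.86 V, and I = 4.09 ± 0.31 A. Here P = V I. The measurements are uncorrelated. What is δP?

6.49 W

Since P is a product/quotient, work with relative uncertainties:
  (1·δV/V)² = (1×0.0489)² = 0.00239;  (1·δI/I)² = (1×0.0758)² = 0.00574
δP/P = √(0.00813) = 0.0902
P = 72.0 W, so δP = 0.0902 × 72.0 = 6.49 W.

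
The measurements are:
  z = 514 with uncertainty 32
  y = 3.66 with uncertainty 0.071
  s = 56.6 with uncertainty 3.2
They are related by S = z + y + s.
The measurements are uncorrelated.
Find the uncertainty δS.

Each term contributes (cᵢ δxᵢ)² to (δS)²:
  (δz)² = 1020;  (δy)² = 0.00504;  (δs)² = 10.2
δS = √(1030) = 32.2

32.2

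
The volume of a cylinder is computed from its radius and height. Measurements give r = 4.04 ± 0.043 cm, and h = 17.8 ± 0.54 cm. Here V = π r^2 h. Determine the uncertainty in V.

33.8 cm^3

Relative error in a monomial: (δV/V)² = Σ (nᵢ · δxᵢ/xᵢ)².
  (2·δr/r)² = (2×0.0106)² = 0.000453;  (1·δh/h)² = (1×0.0303)² = 0.000920
δV/V = √(0.00137) = 0.0371
V = 913 cm^3, so δV = 0.0371 × 913 = 33.8 cm^3.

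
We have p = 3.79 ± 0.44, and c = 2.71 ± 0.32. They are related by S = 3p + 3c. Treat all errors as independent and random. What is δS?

For a sum/difference, combine absolute errors in quadrature:
  (3·δp)² = 1.74;  (3·δc)² = 0.922
δS = √(2.66) = 1.63

1.63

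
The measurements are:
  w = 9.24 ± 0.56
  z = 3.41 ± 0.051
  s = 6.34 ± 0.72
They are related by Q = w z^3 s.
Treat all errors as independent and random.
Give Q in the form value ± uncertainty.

2320 ± 317

Since Q is a product/quotient, work with relative uncertainties:
  (1·δw/w)² = (1×0.0606)² = 0.00367;  (3·δz/z)² = (3×0.0150)² = 0.00201;  (1·δs/s)² = (1×0.114)² = 0.0129
δQ/Q = √(0.0186) = 0.136
Q = 2320, so δQ = 0.136 × 2320 = 317.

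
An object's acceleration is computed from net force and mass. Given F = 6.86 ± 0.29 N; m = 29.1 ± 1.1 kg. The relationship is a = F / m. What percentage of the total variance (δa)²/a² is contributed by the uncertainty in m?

(δa/a)² = (1·δF/F)² + (-1·δm/m)²
  F term: (1×0.0423)² = 0.00179
  m term: (-1×0.0378)² = 0.00143
Total = 0.00322. Share from m = 0.00143/0.00322 = 0.444.

44.4%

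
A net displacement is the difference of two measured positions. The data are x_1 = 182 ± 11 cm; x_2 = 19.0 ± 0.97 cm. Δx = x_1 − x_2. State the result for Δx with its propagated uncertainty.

163 ± 11.0 cm

Absolute uncertainties add in quadrature for a linear combination:
  (δx_1)² = 121;  (δx_2)² = 0.941
δΔx = √(122) = 11.0 cm
Δx = 163 cm.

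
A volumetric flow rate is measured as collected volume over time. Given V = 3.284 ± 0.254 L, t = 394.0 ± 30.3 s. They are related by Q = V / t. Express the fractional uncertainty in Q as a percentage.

Relative error in a monomial: (δQ/Q)² = Σ (nᵢ · δxᵢ/xᵢ)².
  (1·δV/V)² = (1×0.0773)² = 0.00598;  (-1·δt/t)² = (-1×0.0769)² = 0.00591
δQ/Q = √(0.0119) = 0.109

10.9%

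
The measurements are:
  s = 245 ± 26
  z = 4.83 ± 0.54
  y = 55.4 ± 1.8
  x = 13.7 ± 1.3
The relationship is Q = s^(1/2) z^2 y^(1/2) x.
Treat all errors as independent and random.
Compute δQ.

Products/powers → add relative errors in quadrature, weighted by exponent:
  (½·δs/s)² = (0.5×0.106)² = 0.00282;  (2·δz/z)² = (2×0.112)² = 0.0500;  (½·δy/y)² = (0.5×0.0325)² = 0.000264;  (1·δx/x)² = (1×0.0949)² = 0.00900
δQ/Q = √(0.0621) = 0.249
Q = 37200, so δQ = 0.249 × 37200 = 9280.

9280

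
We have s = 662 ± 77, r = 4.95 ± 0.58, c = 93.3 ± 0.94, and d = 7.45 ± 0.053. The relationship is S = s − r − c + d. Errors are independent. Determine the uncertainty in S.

Sums and differences: (δS)² = Σ (cᵢ δxᵢ)².
  (δs)² = 5930;  (δr)² = 0.336;  (δc)² = 0.884;  (δd)² = 0.00281
δS = √(5930) = 77.0

77.0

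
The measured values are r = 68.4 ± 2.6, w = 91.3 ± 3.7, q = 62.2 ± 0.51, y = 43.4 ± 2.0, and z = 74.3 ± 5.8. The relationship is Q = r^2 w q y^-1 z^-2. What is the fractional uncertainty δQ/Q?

0.184

For a monomial Q ∝ r^2, w, q, y^-1, z^-2, fractional errors add in quadrature:
  (2·δr/r)² = (2×0.0380)² = 0.00578;  (1·δw/w)² = (1×0.0405)² = 0.00164;  (1·δq/q)² = (1×0.00820)² = 6.72e-05;  (-1·δy/y)² = (-1×0.0461)² = 0.00212;  (-2·δz/z)² = (-2×0.0781)² = 0.0244
δQ/Q = √(0.0340) = 0.184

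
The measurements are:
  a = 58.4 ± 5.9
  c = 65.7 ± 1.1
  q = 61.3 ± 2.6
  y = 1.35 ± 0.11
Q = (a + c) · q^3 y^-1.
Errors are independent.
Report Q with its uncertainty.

Let u = a + c = 124. δu = √(δa² + δc²) = √(34.8 + 1.21) = 6.00, so δu/u = 0.0484.
Q is then a monomial in u, q, y:
δQ/Q = √((δu/u)² + (3·δq/q)² + (-1·δy/y)²) = √(0.00234 + 0.0162 + 0.00664) = 0.159
Q = 2.12e+07, so δQ = 0.159 × 2.12e+07 = 3.36e+06.

(2.12 ± 0.336) × 10^7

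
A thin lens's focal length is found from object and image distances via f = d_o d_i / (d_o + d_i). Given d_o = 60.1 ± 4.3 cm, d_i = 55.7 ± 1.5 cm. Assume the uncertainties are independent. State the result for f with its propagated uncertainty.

28.9 ± 1.07 cm

∂f/∂d_o = (d_i/(d_o+d_i))² = 0.231;  ∂f/∂d_i = (d_o/(d_o+d_i))² = 0.269
δf = √((∂f/∂d_o · δd_o)² + (∂f/∂d_i · δd_i)²) = √(0.990 + 0.163) = 1.07 cm
f = 28.9 cm.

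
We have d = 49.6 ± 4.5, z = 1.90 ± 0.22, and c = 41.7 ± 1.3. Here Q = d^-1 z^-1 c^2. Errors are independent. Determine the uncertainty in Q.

Since Q is a product/quotient, work with relative uncertainties:
  (-1·δd/d)² = (-1×0.0907)² = 0.00823;  (-1·δz/z)² = (-1×0.116)² = 0.0134;  (2·δc/c)² = (2×0.0312)² = 0.00389
δQ/Q = √(0.0255) = 0.160
Q = 18.5, so δQ = 0.160 × 18.5 = 2.95.

2.95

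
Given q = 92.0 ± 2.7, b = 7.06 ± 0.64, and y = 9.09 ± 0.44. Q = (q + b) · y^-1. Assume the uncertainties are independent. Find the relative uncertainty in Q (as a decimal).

Let u = q + b = 99.1. δu = √(δq² + δb²) = √(7.29 + 0.410) = 2.77, so δu/u = 0.0280.
Q is then a monomial in u, y:
δQ/Q = √((δu/u)² + (-1·δy/y)²) = √(0.000785 + 0.00234) = 0.0559

0.0559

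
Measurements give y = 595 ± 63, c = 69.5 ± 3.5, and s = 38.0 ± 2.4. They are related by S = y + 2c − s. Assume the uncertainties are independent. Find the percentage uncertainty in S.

For a sum/difference, combine absolute errors in quadrature:
  (δy)² = 3970;  (2·δc)² = 49.0;  (δs)² = 5.76
δS = √(4020) = 63.4
S = 696, so δS/S = 63.4/696 = 0.0911.

9.11%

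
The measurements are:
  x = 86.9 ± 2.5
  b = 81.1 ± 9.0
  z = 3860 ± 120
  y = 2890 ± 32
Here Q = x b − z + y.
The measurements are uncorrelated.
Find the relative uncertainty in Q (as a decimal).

0.135

Let p = x·b = 7050. δp/p = √((1·δx/x)² + (1·δb/b)²) = √(0.000828 + 0.0123) = 0.115, so δp = 808.
Q = p − z + y: δQ = √(δp² + δz² + δy²) = √(6.53e+05 + 14400 + 1020) = 817
Q = 6080, so δQ/Q = 817/6080 = 0.135.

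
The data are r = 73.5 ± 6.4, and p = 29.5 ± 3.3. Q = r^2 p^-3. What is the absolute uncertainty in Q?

0.0796

Q is a product of powers, so relative uncertainties combine in quadrature:
  (2·δr/r)² = (2×0.0871)² = 0.0303;  (-3·δp/p)² = (-3×0.112)² = 0.113
δQ/Q = √(0.143) = 0.378
Q = 0.210, so δQ = 0.378 × 0.210 = 0.0796.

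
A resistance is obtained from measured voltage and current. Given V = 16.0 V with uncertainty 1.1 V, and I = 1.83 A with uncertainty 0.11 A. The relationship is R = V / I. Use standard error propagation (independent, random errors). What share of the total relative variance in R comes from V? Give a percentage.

56.7%

(δR/R)² = (1·δV/V)² + (-1·δI/I)²
  V term: (1×0.0688)² = 0.00473
  I term: (-1×0.0601)² = 0.00361
Total = 0.00834. Share from V = 0.00473/0.00834 = 0.567.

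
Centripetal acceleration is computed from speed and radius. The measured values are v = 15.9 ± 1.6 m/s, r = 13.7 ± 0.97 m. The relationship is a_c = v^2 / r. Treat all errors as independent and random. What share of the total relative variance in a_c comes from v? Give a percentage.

89.0%

(δa_c/a_c)² = (2·δv/v)² + (-1·δr/r)²
  v term: (2×0.101)² = 0.0405
  r term: (-1×0.0708)² = 0.00501
Total = 0.0455. Share from v = 0.0405/0.0455 = 0.890.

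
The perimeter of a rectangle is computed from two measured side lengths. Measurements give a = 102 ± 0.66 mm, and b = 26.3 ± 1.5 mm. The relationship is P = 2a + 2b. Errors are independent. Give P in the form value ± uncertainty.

Each term contributes (cᵢ δxᵢ)² to (δP)²:
  (2·δa)² = 1.74;  (2·δb)² = 9.00
δP = √(10.7) = 3.28 mm
P = 257 mm.

257 ± 3.28 mm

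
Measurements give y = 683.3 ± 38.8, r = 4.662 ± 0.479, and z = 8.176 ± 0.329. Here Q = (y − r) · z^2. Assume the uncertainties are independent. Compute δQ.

Let u = y − r = 678.6. δu = √(δy² + δr²) = √(1510 + 0.229) = 38.8, so δu/u = 0.0572.
Q is then a monomial in u, z:
δQ/Q = √((δu/u)² + (2·δz/z)²) = √(0.00327 + 0.00648) = 0.0987
Q = 45360, so δQ = 0.0987 × 45360 = 4480.

4480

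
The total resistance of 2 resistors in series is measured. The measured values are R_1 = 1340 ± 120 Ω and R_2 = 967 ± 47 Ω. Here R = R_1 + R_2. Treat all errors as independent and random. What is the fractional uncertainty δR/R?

Absolute uncertainties add in quadrature for a linear combination:
  (δR_1)² = 14400;  (δR_2)² = 2210
δR = √(16600) = 129 Ω
R = 2310 Ω, so δR/R = 129/2310 = 0.0559.

0.0559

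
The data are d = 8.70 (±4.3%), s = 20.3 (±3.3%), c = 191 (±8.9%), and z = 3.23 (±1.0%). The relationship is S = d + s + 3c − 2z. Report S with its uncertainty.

For a sum/difference, combine absolute errors in quadrature:
  (δd)² = 0.140;  (δs)² = 0.449;  (3·δc)² = 2600;  (2·δz)² = 0.00417
δS = √(2600) = 51.0
S = 596.

596 ± 51.0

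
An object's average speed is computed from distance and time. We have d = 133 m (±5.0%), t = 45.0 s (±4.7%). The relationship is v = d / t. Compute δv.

0.203 m/s

For a monomial v ∝ d, t^-1, fractional errors add in quadrature:
  (1·δd/d)² = (1×0.0500)² = 0.00250;  (-1·δt/t)² = (-1×0.0470)² = 0.00221
δv/v = √(0.00471) = 0.0686
v = 2.96 m/s, so δv = 0.0686 × 2.96 = 0.203 m/s.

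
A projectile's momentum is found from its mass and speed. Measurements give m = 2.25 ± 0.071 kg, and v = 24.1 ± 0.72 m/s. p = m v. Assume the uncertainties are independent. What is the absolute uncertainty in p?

2.36 kg·m/s

Products/powers → add relative errors in quadrature, weighted by exponent:
  (1·δm/m)² = (1×0.0316)² = 0.000996;  (1·δv/v)² = (1×0.0299)² = 0.000893
δp/p = √(0.00189) = 0.0435
p = 54.2 kg·m/s, so δp = 0.0435 × 54.2 = 2.36 kg·m/s.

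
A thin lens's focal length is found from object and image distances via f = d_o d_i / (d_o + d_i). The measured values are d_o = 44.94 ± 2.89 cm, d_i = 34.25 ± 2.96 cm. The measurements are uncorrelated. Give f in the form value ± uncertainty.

19.44 ± 1.10 cm

∂f/∂d_o = (d_i/(d_o+d_i))² = 0.187;  ∂f/∂d_i = (d_o/(d_o+d_i))² = 0.322
δf = √((∂f/∂d_o · δd_o)² + (∂f/∂d_i · δd_i)²) = √(0.292 + 0.909) = 1.10 cm
f = 19.44 cm.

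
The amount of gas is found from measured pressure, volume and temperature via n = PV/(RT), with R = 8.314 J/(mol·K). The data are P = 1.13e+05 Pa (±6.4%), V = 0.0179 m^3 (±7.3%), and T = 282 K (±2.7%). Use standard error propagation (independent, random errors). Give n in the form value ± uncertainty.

n is a product of powers, so relative uncertainties combine in quadrature:
  (1·δP/P)² = (1×0.0640)² = 0.00410;  (1·δV/V)² = (1×0.0730)² = 0.00533;  (-1·δT/T)² = (-1×0.0270)² = 0.000729
δn/n = √(0.0102) = 0.101
n = 0.863 mol, so δn = 0.101 × 0.863 = 0.0869 mol.

0.863 ± 0.0869 mol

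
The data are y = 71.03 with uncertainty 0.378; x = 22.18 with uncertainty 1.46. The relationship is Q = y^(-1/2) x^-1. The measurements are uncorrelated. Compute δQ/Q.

Q is a product of powers, so relative uncertainties combine in quadrature:
  (−½·δy/y)² = (-0.5×0.00532)² = 7.08e-06;  (-1·δx/x)² = (-1×0.0658)² = 0.00433
δQ/Q = √(0.00434) = 0.0659

0.0659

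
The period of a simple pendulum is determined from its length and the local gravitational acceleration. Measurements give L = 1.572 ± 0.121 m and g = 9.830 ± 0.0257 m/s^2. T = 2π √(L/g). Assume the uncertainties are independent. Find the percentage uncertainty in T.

Since T is a product/quotient, work with relative uncertainties:
  (½·δL/L)² = (0.5×0.0770)² = 0.00148;  (−½·δg/g)² = (-0.5×0.00261)² = 1.71e-06
δT/T = √(0.00148) = 0.0385

3.85%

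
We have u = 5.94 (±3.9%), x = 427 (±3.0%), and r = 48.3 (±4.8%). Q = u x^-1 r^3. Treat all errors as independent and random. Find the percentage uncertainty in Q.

15.2%

Q is a product of powers, so relative uncertainties combine in quadrature:
  (1·δu/u)² = (1×0.0390)² = 0.00152;  (-1·δx/x)² = (-1×0.0300)² = 0.000900;  (3·δr/r)² = (3×0.0480)² = 0.0207
δQ/Q = √(0.0232) = 0.152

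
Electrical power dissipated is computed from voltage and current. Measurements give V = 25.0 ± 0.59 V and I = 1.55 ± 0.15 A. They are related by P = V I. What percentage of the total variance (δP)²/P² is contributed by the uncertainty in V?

(δP/P)² = (1·δV/V)² + (1·δI/I)²
  V term: (1×0.0236)² = 0.000557
  I term: (1×0.0968)² = 0.00937
Total = 0.00992. Share from V = 0.000557/0.00992 = 0.0561.

5.61%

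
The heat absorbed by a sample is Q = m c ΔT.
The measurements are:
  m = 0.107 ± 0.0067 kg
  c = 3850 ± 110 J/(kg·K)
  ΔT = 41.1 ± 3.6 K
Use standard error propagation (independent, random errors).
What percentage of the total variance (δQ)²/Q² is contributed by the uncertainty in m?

31.6%

(δQ/Q)² = (1·δm/m)² + (1·δc/c)² + (1·δΔT/ΔT)²
  m term: (1×0.0626)² = 0.00392
  c term: (1×0.0286)² = 0.000816
  ΔT term: (1×0.0876)² = 0.00767
Total = 0.0124. Share from m = 0.00392/0.0124 = 0.316.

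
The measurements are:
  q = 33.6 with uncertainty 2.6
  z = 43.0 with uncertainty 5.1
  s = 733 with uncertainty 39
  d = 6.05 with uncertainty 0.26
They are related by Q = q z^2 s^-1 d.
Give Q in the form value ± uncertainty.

Since Q is a product/quotient, work with relative uncertainties:
  (1·δq/q)² = (1×0.0774)² = 0.00599;  (2·δz/z)² = (2×0.119)² = 0.0563;  (-1·δs/s)² = (-1×0.0532)² = 0.00283;  (1·δd/d)² = (1×0.0430)² = 0.00185
δQ/Q = √(0.0669) = 0.259
Q = 513, so δQ = 0.259 × 513 = 133.

513 ± 133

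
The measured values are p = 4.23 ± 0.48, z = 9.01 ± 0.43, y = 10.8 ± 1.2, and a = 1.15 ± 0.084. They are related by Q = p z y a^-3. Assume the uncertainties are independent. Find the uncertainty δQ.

74.4

For a monomial Q ∝ p, z, y, a^-3, fractional errors add in quadrature:
  (1·δp/p)² = (1×0.113)² = 0.0129;  (1·δz/z)² = (1×0.0477)² = 0.00228;  (1·δy/y)² = (1×0.111)² = 0.0123;  (-3·δa/a)² = (-3×0.0730)² = 0.0480
δQ/Q = √(0.0755) = 0.275
Q = 271, so δQ = 0.275 × 271 = 74.4.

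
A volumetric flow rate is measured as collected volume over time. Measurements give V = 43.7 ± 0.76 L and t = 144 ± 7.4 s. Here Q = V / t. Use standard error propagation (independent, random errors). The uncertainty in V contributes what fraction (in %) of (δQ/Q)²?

(δQ/Q)² = (1·δV/V)² + (-1·δt/t)²
  V term: (1×0.0174)² = 0.000302
  t term: (-1×0.0514)² = 0.00264
Total = 0.00294. Share from V = 0.000302/0.00294 = 0.103.

10.3%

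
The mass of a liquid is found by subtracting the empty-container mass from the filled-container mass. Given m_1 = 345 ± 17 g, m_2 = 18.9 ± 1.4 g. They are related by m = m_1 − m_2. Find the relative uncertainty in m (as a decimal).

Sums and differences: (δm)² = Σ (cᵢ δxᵢ)².
  (δm_1)² = 289;  (δm_2)² = 1.96
δm = √(291) = 17.1 g
m = 326 g, so δm/m = 17.1/326 = 0.0523.

0.0523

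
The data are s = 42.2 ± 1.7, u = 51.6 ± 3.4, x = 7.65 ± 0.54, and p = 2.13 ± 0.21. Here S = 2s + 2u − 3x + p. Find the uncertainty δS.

Sums and differences: (δS)² = Σ (cᵢ δxᵢ)².
  (2·δs)² = 11.6;  (2·δu)² = 46.2;  (3·δx)² = 2.62;  (δp)² = 0.0441
δS = √(60.5) = 7.78

7.78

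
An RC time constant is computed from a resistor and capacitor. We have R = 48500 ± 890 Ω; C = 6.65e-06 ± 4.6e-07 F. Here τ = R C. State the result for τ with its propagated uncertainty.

0.323 ± 0.0231 s

Each factor contributes (exponent × relative error)² to (δτ/τ)²:
  (1·δR/R)² = (1×0.0184)² = 0.000337;  (1·δC/C)² = (1×0.0692)² = 0.00478
δτ/τ = √(0.00512) = 0.0716
τ = 0.323 s, so δτ = 0.0716 × 0.323 = 0.0231 s.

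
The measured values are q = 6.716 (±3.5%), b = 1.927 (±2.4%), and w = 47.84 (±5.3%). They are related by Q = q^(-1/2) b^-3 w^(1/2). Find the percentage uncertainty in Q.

7.87%

Each factor contributes (exponent × relative error)² to (δQ/Q)²:
  (−½·δq/q)² = (-0.5×0.0350)² = 0.000306;  (-3·δb/b)² = (-3×0.0240)² = 0.00518;  (½·δw/w)² = (0.5×0.0530)² = 0.000702
δQ/Q = √(0.00619) = 0.0787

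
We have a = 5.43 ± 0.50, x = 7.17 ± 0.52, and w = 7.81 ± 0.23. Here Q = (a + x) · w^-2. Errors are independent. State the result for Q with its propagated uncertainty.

0.207 ± 0.0170

Let u = a + x = 12.6. δu = √(δa² + δx²) = √(0.250 + 0.270) = 0.721, so δu/u = 0.0573.
Q is then a monomial in u, w:
δQ/Q = √((δu/u)² + (-2·δw/w)²) = √(0.00328 + 0.00347) = 0.0821
Q = 0.207, so δQ = 0.0821 × 0.207 = 0.0170.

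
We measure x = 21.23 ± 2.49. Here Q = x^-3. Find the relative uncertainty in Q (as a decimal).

0.352

Q ∝ x^-3, so δQ/Q = |-3| · δx/x = 3 × 0.117 = 0.352.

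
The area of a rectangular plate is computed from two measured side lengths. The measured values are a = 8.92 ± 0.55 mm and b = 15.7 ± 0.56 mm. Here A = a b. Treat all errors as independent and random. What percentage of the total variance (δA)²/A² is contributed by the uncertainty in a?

(δA/A)² = (1·δa/a)² + (1·δb/b)²
  a term: (1×0.0617)² = 0.00380
  b term: (1×0.0357)² = 0.00127
Total = 0.00507. Share from a = 0.00380/0.00507 = 0.749.

74.9%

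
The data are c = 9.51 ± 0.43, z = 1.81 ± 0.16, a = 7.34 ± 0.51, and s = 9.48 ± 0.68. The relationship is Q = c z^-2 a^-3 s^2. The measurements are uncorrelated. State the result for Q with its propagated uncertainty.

Since Q is a product/quotient, work with relative uncertainties:
  (1·δc/c)² = (1×0.0452)² = 0.00204;  (-2·δz/z)² = (-2×0.0884)² = 0.0313;  (-3·δa/a)² = (-3×0.0695)² = 0.0435;  (2·δs/s)² = (2×0.0717)² = 0.0206
δQ/Q = √(0.0973) = 0.312
Q = 0.660, so δQ = 0.312 × 0.660 = 0.206.

0.660 ± 0.206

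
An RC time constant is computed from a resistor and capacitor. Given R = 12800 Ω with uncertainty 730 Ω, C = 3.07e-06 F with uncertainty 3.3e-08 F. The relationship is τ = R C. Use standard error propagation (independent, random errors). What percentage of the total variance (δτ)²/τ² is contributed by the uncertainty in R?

(δτ/τ)² = (1·δR/R)² + (1·δC/C)²
  R term: (1×0.0570)² = 0.00325
  C term: (1×0.0107)² = 0.000116
Total = 0.00337. Share from R = 0.00325/0.00337 = 0.966.

96.6%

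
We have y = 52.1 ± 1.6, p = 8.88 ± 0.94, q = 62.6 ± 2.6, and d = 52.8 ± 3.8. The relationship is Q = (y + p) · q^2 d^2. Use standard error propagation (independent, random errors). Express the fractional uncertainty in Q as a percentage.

Let u = y + p = 61.0. δu = √(δy² + δp²) = √(2.56 + 0.884) = 1.86, so δu/u = 0.0304.
Q is then a monomial in u, q, d:
δQ/Q = √((δu/u)² + (2·δq/q)² + (2·δd/d)²) = √(0.000926 + 0.00690 + 0.0207) = 0.169

16.9%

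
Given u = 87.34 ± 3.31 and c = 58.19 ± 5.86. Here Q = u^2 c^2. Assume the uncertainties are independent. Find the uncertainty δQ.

Relative error in a monomial: (δQ/Q)² = Σ (nᵢ · δxᵢ/xᵢ)².
  (2·δu/u)² = (2×0.0379)² = 0.00574;  (2·δc/c)² = (2×0.101)² = 0.0406
δQ/Q = √(0.0463) = 0.215
Q = 2.583e+07, so δQ = 0.215 × 2.583e+07 = 5.56e+06.

5.56e+06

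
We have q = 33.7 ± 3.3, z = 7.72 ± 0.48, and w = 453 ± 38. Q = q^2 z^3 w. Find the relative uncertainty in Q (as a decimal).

0.283

For a monomial Q ∝ q^2, z^3, w, fractional errors add in quadrature:
  (2·δq/q)² = (2×0.0979)² = 0.0384;  (3·δz/z)² = (3×0.0622)² = 0.0348;  (1·δw/w)² = (1×0.0839)² = 0.00704
δQ/Q = √(0.0802) = 0.283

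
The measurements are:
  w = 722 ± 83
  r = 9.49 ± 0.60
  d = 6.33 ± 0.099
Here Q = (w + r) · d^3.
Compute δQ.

Let u = w + r = 731. δu = √(δw² + δr²) = √(6890 + 0.360) = 83.0, so δu/u = 0.113.
Q is then a monomial in u, d:
δQ/Q = √((δu/u)² + (3·δd/d)²) = √(0.0129 + 0.00220) = 0.123
Q = 1.86e+05, so δQ = 0.123 × 1.86e+05 = 22800.

22800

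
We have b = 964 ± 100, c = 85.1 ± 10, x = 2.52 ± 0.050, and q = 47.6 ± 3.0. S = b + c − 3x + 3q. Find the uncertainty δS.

101

Each term contributes (cᵢ δxᵢ)² to (δS)²:
  (δb)² = 10000;  (δc)² = 100;  (3·δx)² = 0.0225;  (3·δq)² = 81.0
δS = √(10200) = 101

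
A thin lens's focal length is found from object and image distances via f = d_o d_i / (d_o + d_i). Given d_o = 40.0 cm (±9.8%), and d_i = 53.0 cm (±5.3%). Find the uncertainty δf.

∂f/∂d_o = (d_i/(d_o+d_i))² = 0.325;  ∂f/∂d_i = (d_o/(d_o+d_i))² = 0.185
δf = √((∂f/∂d_o · δd_o)² + (∂f/∂d_i · δd_i)²) = √(1.62 + 0.270) = 1.38 cm

1.38 cm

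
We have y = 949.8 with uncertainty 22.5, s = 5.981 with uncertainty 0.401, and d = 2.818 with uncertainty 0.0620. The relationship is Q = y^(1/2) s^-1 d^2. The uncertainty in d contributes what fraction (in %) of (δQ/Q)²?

(δQ/Q)² = (½·δy/y)² + (-1·δs/s)² + (2·δd/d)²
  y term: (0.5×0.0237)² = 0.000140
  s term: (-1×0.0670)² = 0.00450
  d term: (2×0.0220)² = 0.00194
Total = 0.00657. Share from d = 0.00194/0.00657 = 0.295.

29.5%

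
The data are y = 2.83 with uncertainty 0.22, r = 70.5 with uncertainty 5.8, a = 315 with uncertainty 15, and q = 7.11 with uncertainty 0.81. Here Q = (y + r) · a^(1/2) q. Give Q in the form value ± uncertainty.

9250 ± 1300

Let u = y + r = 73.3. δu = √(δy² + δr²) = √(0.0484 + 33.6) = 5.80, so δu/u = 0.0792.
Q is then a monomial in u, a, q:
δQ/Q = √((δu/u)² + (½·δa/a)² + (1·δq/q)²) = √(0.00626 + 0.000567 + 0.0130) = 0.141
Q = 9250, so δQ = 0.141 × 9250 = 1300.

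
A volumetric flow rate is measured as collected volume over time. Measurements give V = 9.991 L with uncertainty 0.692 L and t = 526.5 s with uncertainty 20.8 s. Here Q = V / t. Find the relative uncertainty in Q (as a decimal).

Each factor contributes (exponent × relative error)² to (δQ/Q)²:
  (1·δV/V)² = (1×0.0693)² = 0.00480;  (-1·δt/t)² = (-1×0.0395)² = 0.00156
δQ/Q = √(0.00636) = 0.0797

0.0797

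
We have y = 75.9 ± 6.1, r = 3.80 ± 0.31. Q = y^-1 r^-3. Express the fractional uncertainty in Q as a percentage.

25.8%

For a monomial Q ∝ y^-1, r^-3, fractional errors add in quadrature:
  (-1·δy/y)² = (-1×0.0804)² = 0.00646;  (-3·δr/r)² = (-3×0.0816)² = 0.0599
δQ/Q = √(0.0664) = 0.258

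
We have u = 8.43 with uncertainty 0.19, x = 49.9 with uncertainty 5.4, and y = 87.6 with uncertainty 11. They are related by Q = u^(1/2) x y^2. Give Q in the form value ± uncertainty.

(1.11 ± 0.304) × 10^6

Products/powers → add relative errors in quadrature, weighted by exponent:
  (½·δu/u)² = (0.5×0.0225)² = 0.000127;  (1·δx/x)² = (1×0.108)² = 0.0117;  (2·δy/y)² = (2×0.126)² = 0.0631
δQ/Q = √(0.0749) = 0.274
Q = 1.11e+06, so δQ = 0.274 × 1.11e+06 = 3.04e+05.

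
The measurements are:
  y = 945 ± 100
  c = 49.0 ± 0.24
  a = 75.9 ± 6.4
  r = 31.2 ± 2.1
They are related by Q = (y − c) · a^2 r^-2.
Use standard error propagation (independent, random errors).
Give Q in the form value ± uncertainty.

Let u = y − c = 896. δu = √(δy² + δc²) = √(10000 + 0.0576) = 100, so δu/u = 0.112.
Q is then a monomial in u, a, r:
δQ/Q = √((δu/u)² + (2·δa/a)² + (-2·δr/r)²) = √(0.0125 + 0.0284 + 0.0181) = 0.243
Q = 5300, so δQ = 0.243 × 5300 = 1290.

5300 ± 1290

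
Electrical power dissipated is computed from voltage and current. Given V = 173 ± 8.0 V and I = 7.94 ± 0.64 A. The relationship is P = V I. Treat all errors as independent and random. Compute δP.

Each factor contributes (exponent × relative error)² to (δP/P)²:
  (1·δV/V)² = (1×0.0462)² = 0.00214;  (1·δI/I)² = (1×0.0806)² = 0.00650
δP/P = √(0.00864) = 0.0929
P = 1370 W, so δP = 0.0929 × 1370 = 128 W.

128 W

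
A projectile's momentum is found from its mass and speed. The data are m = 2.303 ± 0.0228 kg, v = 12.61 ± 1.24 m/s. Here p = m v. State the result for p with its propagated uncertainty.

29.04 ± 2.87 kg·m/s

Each factor contributes (exponent × relative error)² to (δp/p)²:
  (1·δm/m)² = (1×0.00990)² = 9.8e-05;  (1·δv/v)² = (1×0.0983)² = 0.00967
δp/p = √(0.00977) = 0.0988
p = 29.04 kg·m/s, so δp = 0.0988 × 29.04 = 2.87 kg·m/s.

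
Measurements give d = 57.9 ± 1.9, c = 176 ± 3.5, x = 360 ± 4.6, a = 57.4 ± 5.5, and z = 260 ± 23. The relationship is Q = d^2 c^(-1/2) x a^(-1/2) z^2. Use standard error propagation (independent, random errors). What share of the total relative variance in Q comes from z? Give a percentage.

(δQ/Q)² = (2·δd/d)² + (−½·δc/c)² + (1·δx/x)² + (−½·δa/a)² + (2·δz/z)²
  d term: (2×0.0328)² = 0.00431
  c term: (-0.5×0.0199)² = 9.89e-05
  x term: (1×0.0128)² = 0.000163
  a term: (-0.5×0.0958)² = 0.00230
  z term: (2×0.0885)² = 0.0313
Total = 0.0382. Share from z = 0.0313/0.0382 = 0.820.

82.0%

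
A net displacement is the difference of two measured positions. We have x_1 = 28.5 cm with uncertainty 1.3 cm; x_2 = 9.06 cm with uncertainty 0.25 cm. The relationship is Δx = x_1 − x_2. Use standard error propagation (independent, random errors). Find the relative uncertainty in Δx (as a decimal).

Absolute uncertainties add in quadrature for a linear combination:
  (δx_1)² = 1.69;  (δx_2)² = 0.0625
δΔx = √(1.75) = 1.32 cm
Δx = 19.4 cm, so δΔx/Δx = 1.32/19.4 = 0.0681.

0.0681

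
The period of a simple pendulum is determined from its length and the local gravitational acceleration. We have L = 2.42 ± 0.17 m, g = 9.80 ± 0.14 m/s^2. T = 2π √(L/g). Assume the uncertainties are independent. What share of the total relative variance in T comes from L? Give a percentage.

(δT/T)² = (½·δL/L)² + (−½·δg/g)²
  L term: (0.5×0.0702)² = 0.00123
  g term: (-0.5×0.0143)² = 5.1e-05
Total = 0.00128. Share from L = 0.00123/0.00128 = 0.960.

96.0%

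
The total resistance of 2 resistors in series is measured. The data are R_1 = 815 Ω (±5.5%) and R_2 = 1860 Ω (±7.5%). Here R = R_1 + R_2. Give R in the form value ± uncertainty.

Each term contributes (cᵢ δxᵢ)² to (δR)²:
  (δR_1)² = 2010;  (δR_2)² = 19500
δR = √(21500) = 147 Ω
R = 2680 Ω.

2680 ± 147 Ω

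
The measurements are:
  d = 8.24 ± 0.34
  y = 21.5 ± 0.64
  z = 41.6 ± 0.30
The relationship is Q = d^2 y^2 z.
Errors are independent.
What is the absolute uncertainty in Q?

1.33e+05

For a monomial Q ∝ d^2, y^2, z, fractional errors add in quadrature:
  (2·δd/d)² = (2×0.0413)² = 0.00681;  (2·δy/y)² = (2×0.0298)² = 0.00354;  (1·δz/z)² = (1×0.00721)² = 5.2e-05
δQ/Q = √(0.0104) = 0.102
Q = 1.31e+06, so δQ = 0.102 × 1.31e+06 = 1.33e+05.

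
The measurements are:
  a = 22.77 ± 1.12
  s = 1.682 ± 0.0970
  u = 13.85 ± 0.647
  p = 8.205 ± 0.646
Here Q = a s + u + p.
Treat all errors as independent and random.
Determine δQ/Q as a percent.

5.04%

Let w = a·s = 38.30. δw/w = √((1·δa/a)² + (1·δs/s)²) = √(0.00242 + 0.00333) = 0.0758, so δw = 2.90.
Q = w + u + p: δQ = √(δw² + δu² + δp²) = √(8.43 + 0.419 + 0.417) = 3.04
Q = 60.35, so δQ/Q = 3.04/60.35 = 0.0504.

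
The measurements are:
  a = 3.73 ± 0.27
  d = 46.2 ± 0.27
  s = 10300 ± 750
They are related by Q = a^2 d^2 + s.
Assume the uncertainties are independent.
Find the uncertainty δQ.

4380

Let p = a^2·d^2 = 29700. δp/p = √((2·δa/a)² + (2·δd/d)²) = √(0.0210 + 0.000137) = 0.145, so δp = 4310.
Q = p + s: δQ = √(δp² + δs²) = √(1.86e+07 + 5.62e+05) = 4380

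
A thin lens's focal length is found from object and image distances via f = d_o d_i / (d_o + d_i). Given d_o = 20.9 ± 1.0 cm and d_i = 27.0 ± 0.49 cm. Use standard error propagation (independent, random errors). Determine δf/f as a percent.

∂f/∂d_o = (d_i/(d_o+d_i))² = 0.318;  ∂f/∂d_i = (d_o/(d_o+d_i))² = 0.190
δf = √((∂f/∂d_o · δd_o)² + (∂f/∂d_i · δd_i)²) = √(0.101 + 0.00870) = 0.331 cm
f = 11.8 cm, so δf/f = 0.331/11.8 = 0.0281.

2.81%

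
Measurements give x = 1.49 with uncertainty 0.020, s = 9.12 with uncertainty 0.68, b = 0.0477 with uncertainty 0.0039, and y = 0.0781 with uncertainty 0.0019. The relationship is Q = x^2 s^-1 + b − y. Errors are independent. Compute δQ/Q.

Let p = x^2·s^-1 = 0.243. δp/p = √((2·δx/x)² + (-1·δs/s)²) = √(0.000721 + 0.00556) = 0.0792, so δp = 0.0193.
Q = p + b − y: δQ = √(δp² + δb² + δy²) = √(0.000372 + 1.52e-05 + 3.61e-06) = 0.0198
Q = 0.213, so δQ/Q = 0.0198/0.213 = 0.0928.

0.0928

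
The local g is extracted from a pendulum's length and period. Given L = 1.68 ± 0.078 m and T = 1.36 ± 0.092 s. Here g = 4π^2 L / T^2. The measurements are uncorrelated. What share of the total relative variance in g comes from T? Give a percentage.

(δg/g)² = (1·δL/L)² + (-2·δT/T)²
  L term: (1×0.0464)² = 0.00216
  T term: (-2×0.0676)² = 0.0183
Total = 0.0205. Share from T = 0.0183/0.0205 = 0.895.

89.5%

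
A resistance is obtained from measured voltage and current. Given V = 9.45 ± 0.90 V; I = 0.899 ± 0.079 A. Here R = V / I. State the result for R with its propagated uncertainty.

10.5 ± 1.36 Ω

Each factor contributes (exponent × relative error)² to (δR/R)²:
  (1·δV/V)² = (1×0.0952)² = 0.00907;  (-1·δI/I)² = (-1×0.0879)² = 0.00772
δR/R = √(0.0168) = 0.130
R = 10.5 Ω, so δR = 0.130 × 10.5 = 1.36 Ω.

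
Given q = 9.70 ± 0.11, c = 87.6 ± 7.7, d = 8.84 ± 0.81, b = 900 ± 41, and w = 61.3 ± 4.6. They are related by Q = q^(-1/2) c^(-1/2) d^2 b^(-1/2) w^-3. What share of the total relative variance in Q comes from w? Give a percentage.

58.4%

(δQ/Q)² = (−½·δq/q)² + (−½·δc/c)² + (2·δd/d)² + (−½·δb/b)² + (-3·δw/w)²
  q term: (-0.5×0.0113)² = 3.22e-05
  c term: (-0.5×0.0879)² = 0.00193
  d term: (2×0.0916)² = 0.0336
  b term: (-0.5×0.0456)² = 0.000519
  w term: (-3×0.0750)² = 0.0507
Total = 0.0867. Share from w = 0.0507/0.0867 = 0.584.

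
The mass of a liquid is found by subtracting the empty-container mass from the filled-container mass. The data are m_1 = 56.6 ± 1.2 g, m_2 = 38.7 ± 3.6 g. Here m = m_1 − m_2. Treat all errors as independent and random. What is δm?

For a sum/difference, combine absolute errors in quadrature:
  (δm_1)² = 1.44;  (δm_2)² = 13.0
δm = √(14.4) = 3.79 g

3.79 g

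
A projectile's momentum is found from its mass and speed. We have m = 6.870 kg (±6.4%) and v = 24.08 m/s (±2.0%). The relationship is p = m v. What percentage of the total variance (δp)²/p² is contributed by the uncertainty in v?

(δp/p)² = (1·δm/m)² + (1·δv/v)²
  m term: (1×0.0640)² = 0.00410
  v term: (1×0.0200)² = 0.000400
Total = 0.00450. Share from v = 0.000400/0.00450 = 0.0890.

8.90%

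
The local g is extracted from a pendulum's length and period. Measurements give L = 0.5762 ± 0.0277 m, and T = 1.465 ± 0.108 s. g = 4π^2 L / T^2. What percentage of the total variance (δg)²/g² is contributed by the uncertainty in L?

(δg/g)² = (1·δL/L)² + (-2·δT/T)²
  L term: (1×0.0481)² = 0.00231
  T term: (-2×0.0737)² = 0.0217
Total = 0.0240. Share from L = 0.00231/0.0240 = 0.0961.

9.61%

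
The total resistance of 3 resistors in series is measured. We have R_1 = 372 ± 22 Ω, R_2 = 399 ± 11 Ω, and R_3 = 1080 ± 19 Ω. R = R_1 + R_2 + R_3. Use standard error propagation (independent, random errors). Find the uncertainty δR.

31.1 Ω

For a sum/difference, combine absolute errors in quadrature:
  (δR_1)² = 484;  (δR_2)² = 121;  (δR_3)² = 361
δR = √(966) = 31.1 Ω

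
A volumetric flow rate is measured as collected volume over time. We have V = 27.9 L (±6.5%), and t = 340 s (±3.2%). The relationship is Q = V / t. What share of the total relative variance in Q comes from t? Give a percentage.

19.5%

(δQ/Q)² = (1·δV/V)² + (-1·δt/t)²
  V term: (1×0.0650)² = 0.00423
  t term: (-1×0.0320)² = 0.00102
Total = 0.00525. Share from t = 0.00102/0.00525 = 0.195.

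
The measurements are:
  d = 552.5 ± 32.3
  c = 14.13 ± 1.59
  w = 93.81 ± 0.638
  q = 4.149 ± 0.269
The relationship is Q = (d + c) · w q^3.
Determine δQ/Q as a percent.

20.3%

Let u = d + c = 566.6. δu = √(δd² + δc²) = √(1040 + 2.53) = 32.3, so δu/u = 0.0571.
Q is then a monomial in u, w, q:
δQ/Q = √((δu/u)² + (1·δw/w)² + (3·δq/q)²) = √(0.00326 + 4.63e-05 + 0.0378) = 0.203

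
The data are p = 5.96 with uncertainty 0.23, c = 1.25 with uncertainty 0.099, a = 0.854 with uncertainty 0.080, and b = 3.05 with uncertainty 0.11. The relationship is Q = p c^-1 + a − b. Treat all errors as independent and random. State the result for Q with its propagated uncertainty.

2.57 ± 0.442

Let w = p·c^-1 = 4.77. δw/w = √((1·δp/p)² + (-1·δc/c)²) = √(0.00149 + 0.00627) = 0.0881, so δw = 0.420.
Q = w + a − b: δQ = √(δw² + δa² + δb²) = √(0.176 + 0.00640 + 0.0121) = 0.442
Q = 2.57.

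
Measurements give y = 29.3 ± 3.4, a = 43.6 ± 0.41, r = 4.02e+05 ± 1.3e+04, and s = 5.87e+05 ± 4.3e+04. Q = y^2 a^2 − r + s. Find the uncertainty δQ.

Let p = y^2·a^2 = 1.63e+06. δp/p = √((2·δy/y)² + (2·δa/a)²) = √(0.0539 + 0.000354) = 0.233, so δp = 3.8e+05.
Q = p − r + s: δQ = √(δp² + δr² + δs²) = √(1.44e+11 + 1.69e+08 + 1.85e+09) = 3.83e+05

3.83e+05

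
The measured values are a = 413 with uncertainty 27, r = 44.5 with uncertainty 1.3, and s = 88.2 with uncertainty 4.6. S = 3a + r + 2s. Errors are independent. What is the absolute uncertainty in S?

Each term contributes (cᵢ δxᵢ)² to (δS)²:
  (3·δa)² = 6560;  (δr)² = 1.69;  (2·δs)² = 84.6
δS = √(6650) = 81.5

81.5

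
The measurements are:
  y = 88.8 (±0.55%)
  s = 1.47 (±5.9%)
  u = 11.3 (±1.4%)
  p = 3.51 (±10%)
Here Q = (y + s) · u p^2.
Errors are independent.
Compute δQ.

Let w = y + s = 90.3. δw = √(δy² + δs²) = √(0.239 + 0.00752) = 0.496, so δw/w = 0.00550.
Q is then a monomial in w, u, p:
δQ/Q = √((δw/w)² + (1·δu/u)² + (2·δp/p)²) = √(3.02e-05 + 0.000196 + 0.0400) = 0.201
Q = 12600, so δQ = 0.201 × 12600 = 2520.

2520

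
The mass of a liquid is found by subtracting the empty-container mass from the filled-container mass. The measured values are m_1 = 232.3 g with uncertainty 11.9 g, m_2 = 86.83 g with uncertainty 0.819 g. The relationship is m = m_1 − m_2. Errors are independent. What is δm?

For a sum/difference, combine absolute errors in quadrature:
  (δm_1)² = 142;  (δm_2)² = 0.671
δm = √(142) = 11.9 g

11.9 g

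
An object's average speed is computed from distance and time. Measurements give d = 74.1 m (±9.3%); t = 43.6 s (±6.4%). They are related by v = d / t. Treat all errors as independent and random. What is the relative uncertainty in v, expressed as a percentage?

11.3%

For a monomial v ∝ d, t^-1, fractional errors add in quadrature:
  (1·δd/d)² = (1×0.0930)² = 0.00865;  (-1·δt/t)² = (-1×0.0640)² = 0.00410
δv/v = √(0.0127) = 0.113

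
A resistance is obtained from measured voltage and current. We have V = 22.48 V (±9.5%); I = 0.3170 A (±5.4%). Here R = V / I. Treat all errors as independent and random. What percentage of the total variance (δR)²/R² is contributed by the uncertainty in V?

(δR/R)² = (1·δV/V)² + (-1·δI/I)²
  V term: (1×0.0950)² = 0.00903
  I term: (-1×0.0540)² = 0.00292
Total = 0.0119. Share from V = 0.00903/0.0119 = 0.756.

75.6%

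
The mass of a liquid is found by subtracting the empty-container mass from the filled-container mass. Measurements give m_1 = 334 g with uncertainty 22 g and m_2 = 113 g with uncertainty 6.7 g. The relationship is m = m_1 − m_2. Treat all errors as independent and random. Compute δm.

23.0 g

Sums and differences: (δm)² = Σ (cᵢ δxᵢ)².
  (δm_1)² = 484;  (δm_2)² = 44.9
δm = √(529) = 23.0 g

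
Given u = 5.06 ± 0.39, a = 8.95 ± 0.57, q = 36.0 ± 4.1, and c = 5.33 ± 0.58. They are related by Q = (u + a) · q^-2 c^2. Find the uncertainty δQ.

0.0979

Let w = u + a = 14.0. δw = √(δu² + δa²) = √(0.152 + 0.325) = 0.691, so δw/w = 0.0493.
Q is then a monomial in w, q, c:
δQ/Q = √((δw/w)² + (-2·δq/q)² + (2·δc/c)²) = √(0.00243 + 0.0519 + 0.0474) = 0.319
Q = 0.307, so δQ = 0.319 × 0.307 = 0.0979.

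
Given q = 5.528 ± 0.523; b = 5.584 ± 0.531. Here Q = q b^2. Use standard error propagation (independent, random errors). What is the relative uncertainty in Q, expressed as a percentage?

21.2%

Q is a product of powers, so relative uncertainties combine in quadrature:
  (1·δq/q)² = (1×0.0946)² = 0.00895;  (2·δb/b)² = (2×0.0951)² = 0.0362
δQ/Q = √(0.0451) = 0.212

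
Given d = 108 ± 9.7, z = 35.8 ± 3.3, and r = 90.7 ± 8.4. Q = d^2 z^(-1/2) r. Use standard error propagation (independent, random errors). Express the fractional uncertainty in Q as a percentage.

20.7%

Relative error in a monomial: (δQ/Q)² = Σ (nᵢ · δxᵢ/xᵢ)².
  (2·δd/d)² = (2×0.0898)² = 0.0323;  (−½·δz/z)² = (-0.5×0.0922)² = 0.00212;  (1·δr/r)² = (1×0.0926)² = 0.00858
δQ/Q = √(0.0430) = 0.207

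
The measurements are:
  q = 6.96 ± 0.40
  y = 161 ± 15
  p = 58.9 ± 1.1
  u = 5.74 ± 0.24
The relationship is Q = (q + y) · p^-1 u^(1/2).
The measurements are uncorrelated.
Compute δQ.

Let w = q + y = 168. δw = √(δq² + δy²) = √(0.160 + 225) = 15.0, so δw/w = 0.0893.
Q is then a monomial in w, p, u:
δQ/Q = √((δw/w)² + (-1·δp/p)² + (½·δu/u)²) = √(0.00798 + 0.000349 + 0.000437) = 0.0936
Q = 6.83, so δQ = 0.0936 × 6.83 = 0.640.

0.640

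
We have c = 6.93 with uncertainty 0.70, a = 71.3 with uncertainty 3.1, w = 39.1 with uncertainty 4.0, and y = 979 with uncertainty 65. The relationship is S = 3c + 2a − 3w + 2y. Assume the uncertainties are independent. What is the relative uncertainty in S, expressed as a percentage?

6.52%

Each term contributes (cᵢ δxᵢ)² to (δS)²:
  (3·δc)² = 4.41;  (2·δa)² = 38.4;  (3·δw)² = 144;  (2·δy)² = 16900
δS = √(17100) = 131
S = 2000, so δS/S = 131/2000 = 0.0652.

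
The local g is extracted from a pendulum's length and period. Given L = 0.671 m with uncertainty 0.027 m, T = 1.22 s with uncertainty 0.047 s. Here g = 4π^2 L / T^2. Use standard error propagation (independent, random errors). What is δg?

Products/powers → add relative errors in quadrature, weighted by exponent:
  (1·δL/L)² = (1×0.0402)² = 0.00162;  (-2·δT/T)² = (-2×0.0385)² = 0.00594
δg/g = √(0.00756) = 0.0869
g = 17.8 m/s^2, so δg = 0.0869 × 17.8 = 1.55 m/s^2.

1.55 m/s^2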